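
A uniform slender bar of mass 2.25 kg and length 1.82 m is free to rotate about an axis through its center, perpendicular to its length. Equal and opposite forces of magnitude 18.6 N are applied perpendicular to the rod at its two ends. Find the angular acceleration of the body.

I = (1/12)ML² = (1/12)(2.25)(1.82)² = 0.6211 kg·m².
The couple gives τ = F·(L/2) + F·(L/2) = F L = (18.6)(1.82) = 33.85 N·m.
Newton's second law for rotation, τ = Iα, gives α = τ/I = 33.85/0.6211 = 54.51 rad/s².

α ≈ 54.5 rad/s²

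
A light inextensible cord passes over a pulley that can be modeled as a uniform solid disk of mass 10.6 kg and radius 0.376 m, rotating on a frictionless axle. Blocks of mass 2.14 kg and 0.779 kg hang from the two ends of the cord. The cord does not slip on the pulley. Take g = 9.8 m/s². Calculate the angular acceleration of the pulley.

α ≈ 4.32 rad/s²

I = ½MR² = (1/2)(10.6)(0.376)² = 0.7493 kg·m².
Heavier block: m₁g − T₁ = m₁a. Lighter block: T₂ − m₂g = m₂a.
Pulley: (T₁ − T₂)R = Iα = I(a/R), so T₁ − T₂ = (I/R²)a = (1/2)M_p a = 5.300·a.
Adding the three: (m₁ − m₂)g = (m₁ + m₂ + 5.300)a, so a = (2.14 − 0.779)(9.8)/(2.14 + 0.779 + 5.300) = 1.623 m/s².
α = a/R = 1.623/0.376 = 4.316 rad/s².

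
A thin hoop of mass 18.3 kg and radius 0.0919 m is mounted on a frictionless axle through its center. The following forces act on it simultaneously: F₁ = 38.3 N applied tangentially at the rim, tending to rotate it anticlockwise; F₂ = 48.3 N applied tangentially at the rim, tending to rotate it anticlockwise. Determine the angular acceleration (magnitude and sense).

I = MR² = (18.3)(0.0919)² = 0.1546 kg·m².
Taking anticlockwise as positive: τ₁ = +(38.3)(0.0919) = +3.520 N·m; τ₂ = +(48.3)(0.0919) = +4.439 N·m.
Net torque τ = 7.959 N·m.
α = τ/I = 7.959/0.1546 = 51.49 rad/s².

α ≈ 51.5 rad/s², anticlockwise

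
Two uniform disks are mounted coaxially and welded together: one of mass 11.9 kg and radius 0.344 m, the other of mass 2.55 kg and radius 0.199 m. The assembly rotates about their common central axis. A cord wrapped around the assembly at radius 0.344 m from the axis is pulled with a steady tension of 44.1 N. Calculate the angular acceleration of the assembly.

I = ½M₁R₁² + ½M₂R₂² = ½(11.9)(0.344)² + ½(2.55)(0.199)² = 0.7546 kg·m².
τ = F r = (44.1)(0.344) = 15.17 N·m.
α = τ/I = 15.17/0.7546 = 20.10 rad/s².

α ≈ 20.1 rad/s²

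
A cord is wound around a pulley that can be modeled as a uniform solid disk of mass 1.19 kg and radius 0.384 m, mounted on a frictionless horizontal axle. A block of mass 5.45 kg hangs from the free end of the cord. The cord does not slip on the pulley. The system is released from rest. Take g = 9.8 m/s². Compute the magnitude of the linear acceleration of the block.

a ≈ 8.84 m/s²

I = ½MR² = (1/2)(1.19)(0.384)² = 0.08774 kg·m².
Block: mg − T = ma. Pulley: TR = Iα. No-slip: a = αR, so T = (I/R²)a = 0.5950·a.
Then mg = (m + 0.5950)a, so a = (5.45)(9.8)/(5.45 + 0.5950) = 8.835 m/s².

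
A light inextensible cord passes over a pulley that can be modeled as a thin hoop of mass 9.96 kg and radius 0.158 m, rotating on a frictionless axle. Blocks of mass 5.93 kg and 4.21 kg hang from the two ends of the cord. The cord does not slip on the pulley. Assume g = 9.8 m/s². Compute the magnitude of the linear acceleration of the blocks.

I = MR² = (9.96)(0.158)² = 0.2486 kg·m².
Heavier block: m₁g − T₁ = m₁a. Lighter block: T₂ − m₂g = m₂a.
Pulley: (T₁ − T₂)R = Iα = I(a/R), so T₁ − T₂ = (I/R²)a = 1·M_p a = 9.960·a.
Adding the three: (m₁ − m₂)g = (m₁ + m₂ + 9.960)a, so a = (5.93 − 4.21)(9.8)/(5.93 + 4.21 + 9.960) = 0.8386 m/s².

a ≈ 0.839 m/s²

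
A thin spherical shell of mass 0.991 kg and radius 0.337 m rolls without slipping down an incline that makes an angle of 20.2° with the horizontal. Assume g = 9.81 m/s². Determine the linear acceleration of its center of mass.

a ≈ 2.03 m/s²

Translation along the incline: Mg sinθ − f = Ma.
Rotation about the center: fR = Iα with I = (2/3)MR². No-slip gives a = αR, so f = (I/R²)a = (2/3)M a.
Substituting: Mg sinθ = (1 + 0.6667)Ma, so a = g sinθ/(1 + 0.6667) = (9.81) sin 20.2° / 1.667 = 2.032 m/s².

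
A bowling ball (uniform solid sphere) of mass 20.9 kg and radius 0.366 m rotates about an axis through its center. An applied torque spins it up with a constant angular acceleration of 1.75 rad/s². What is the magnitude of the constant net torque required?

I = (2/5)MR² = (2/5)(20.9)(0.366)² = 1.120 kg·m².
τ = Iα = (1.120)(1.750) = 1.960 N·m.

τ ≈ 1.96 N·m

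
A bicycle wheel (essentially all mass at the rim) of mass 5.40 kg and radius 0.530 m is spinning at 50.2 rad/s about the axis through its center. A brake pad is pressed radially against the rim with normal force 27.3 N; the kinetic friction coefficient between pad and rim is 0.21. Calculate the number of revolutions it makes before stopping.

≈ 100 revolutions

I = MR² = (5.40)(0.530)² = 1.517 kg·m².
Friction force f = μN = (0.21)(27.3) = 5.733 N at the rim; torque magnitude τ = fR = 3.038 N·m, opposing ω.
|α| = τ/I = 3.038/1.517 = 2.003 rad/s² (deceleration).
ω² = ω₀² − 2|α|θ with ω = 0 ⇒ θ = ω₀²/(2|α|) = 629.0 rad = 100.1 rev.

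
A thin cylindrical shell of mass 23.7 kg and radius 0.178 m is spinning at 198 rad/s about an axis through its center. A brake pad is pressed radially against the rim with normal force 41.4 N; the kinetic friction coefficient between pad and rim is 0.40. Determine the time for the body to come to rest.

I = MR² = (23.7)(0.178)² = 0.7509 kg·m².
Friction force f = μN = (0.40)(41.4) = 16.56 N at the rim; torque magnitude τ = fR = 2.948 N·m, opposing ω.
|α| = τ/I = 2.948/0.7509 = 3.925 rad/s² (deceleration).
0 = ω₀ − |α|t ⇒ t = ω₀/|α| = 198/3.925 = 50.44 s.

t ≈ 50.4 s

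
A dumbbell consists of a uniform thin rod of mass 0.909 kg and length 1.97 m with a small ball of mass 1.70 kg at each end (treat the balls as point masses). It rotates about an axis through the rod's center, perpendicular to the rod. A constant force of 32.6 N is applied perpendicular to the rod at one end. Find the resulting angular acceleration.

α ≈ 8.94 rad/s²

I_rod = (1/12)ML² = (1/12)(0.909)(1.97)² = 0.2940 kg·m².
I_balls = 2·m·(L/2)² = 2(1.70)(0.9850)² = 3.299 kg·m².
Total I = 3.593 kg·m².
τ = F·(L/2) = (32.6)(0.985) = 32.11 N·m.
α = τ/I = 32.11/3.593 = 8.938 rad/s².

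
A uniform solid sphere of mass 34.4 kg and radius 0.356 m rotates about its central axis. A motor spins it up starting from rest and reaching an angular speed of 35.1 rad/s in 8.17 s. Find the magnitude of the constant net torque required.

τ ≈ 7.49 N·m

I = (2/5)MR² = (2/5)(34.4)(0.356)² = 1.744 kg·m².
α = Δω/Δt = (35.1 − 0)/8.17 = 4.296 rad/s².
τ = Iα = (1.744)(4.296) = 7.492 N·m.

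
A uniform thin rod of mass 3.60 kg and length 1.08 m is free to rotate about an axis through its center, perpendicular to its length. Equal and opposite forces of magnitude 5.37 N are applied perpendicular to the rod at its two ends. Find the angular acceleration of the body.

α ≈ 16.6 rad/s²

I = (1/12)ML² = (1/12)(3.60)(1.08)² = 0.3499 kg·m².
The couple gives τ = F·(L/2) + F·(L/2) = F L = (5.37)(1.08) = 5.800 N·m.
From τ = Iα: α = 5.800/0.3499 = 16.57 rad/s².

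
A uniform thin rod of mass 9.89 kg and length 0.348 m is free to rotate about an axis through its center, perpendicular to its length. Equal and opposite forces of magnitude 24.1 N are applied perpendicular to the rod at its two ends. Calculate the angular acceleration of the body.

I = (1/12)ML² = (1/12)(9.89)(0.348)² = 0.09981 kg·m².
The couple gives τ = F·(L/2) + F·(L/2) = F L = (24.1)(0.348) = 8.387 N·m.
From τ = Iα: α = 8.387/0.09981 = 84.03 rad/s².

α ≈ 84.0 rad/s²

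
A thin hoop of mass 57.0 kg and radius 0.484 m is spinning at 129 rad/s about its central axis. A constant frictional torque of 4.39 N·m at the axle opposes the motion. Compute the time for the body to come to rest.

t ≈ 392 s

I = MR² = (57.0)(0.484)² = 13.35 kg·m².
The net torque has magnitude 4.39 N·m, opposing ω.
|α| = τ/I = 4.390/13.35 = 0.3288 rad/s² (deceleration).
0 = ω₀ − |α|t ⇒ t = ω₀/|α| = 129/0.3288 = 392.4 s.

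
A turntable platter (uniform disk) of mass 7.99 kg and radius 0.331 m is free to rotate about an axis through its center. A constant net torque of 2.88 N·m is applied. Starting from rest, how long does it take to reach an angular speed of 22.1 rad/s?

t ≈ 3.36 s

I = ½MR² = (1/2)(7.99)(0.331)² = 0.4377 kg·m².
α = τ/I = 2.88/0.4377 = 6.580 rad/s².
ω = αt ⇒ t = ω/α = 22.1/6.580 = 3.359 s.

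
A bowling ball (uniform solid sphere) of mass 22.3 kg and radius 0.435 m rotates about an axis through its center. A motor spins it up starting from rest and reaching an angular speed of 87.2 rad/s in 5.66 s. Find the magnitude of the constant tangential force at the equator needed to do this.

I = (2/5)MR² = (2/5)(22.3)(0.435)² = 1.688 kg·m².
α = Δω/Δt = (87.2 − 0)/5.66 = 15.41 rad/s².
The required torque is τ = Iα = (1.688)(15.41) = 26.00 N·m.
A tangential force at the equator gives τ = FR, so F = τ/R = 26.00/0.435 = 59.78 N.

F ≈ 59.8 N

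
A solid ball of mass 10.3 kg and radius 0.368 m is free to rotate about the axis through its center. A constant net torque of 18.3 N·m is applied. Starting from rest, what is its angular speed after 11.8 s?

ω ≈ 387 rad/s

I = (2/5)MR² = (2/5)(10.3)(0.368)² = 0.5579 kg·m².
α = τ/I = 18.3/0.5579 = 32.80 rad/s².
ω = ω₀ + αt = 0 + (32.80)(11.8) = 387.0 rad/s.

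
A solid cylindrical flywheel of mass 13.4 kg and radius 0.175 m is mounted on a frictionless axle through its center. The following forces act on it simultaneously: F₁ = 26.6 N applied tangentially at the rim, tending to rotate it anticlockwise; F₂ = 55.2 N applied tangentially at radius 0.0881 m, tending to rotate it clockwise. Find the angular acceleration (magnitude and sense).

I = ½MR² = (1/2)(13.4)(0.175)² = 0.2052 kg·m².
Taking anticlockwise as positive: τ₁ = +(26.6)(0.175) = +4.655 N·m; τ₂ = −(55.2)(0.0881) = −4.863 N·m.
Net torque τ = -0.2081 N·m.
α = τ/I = -0.2081/0.2052 = -1.014 rad/s².

α ≈ 1.01 rad/s², clockwise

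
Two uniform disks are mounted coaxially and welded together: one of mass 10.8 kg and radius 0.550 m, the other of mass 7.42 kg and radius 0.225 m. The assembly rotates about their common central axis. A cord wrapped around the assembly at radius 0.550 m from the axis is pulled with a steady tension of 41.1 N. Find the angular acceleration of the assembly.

α ≈ 12.4 rad/s²

I = ½M₁R₁² + ½M₂R₂² = ½(10.8)(0.550)² + ½(7.42)(0.225)² = 1.821 kg·m².
τ = F r = (41.1)(0.550) = 22.61 N·m.
α = τ/I = 22.61/1.821 = 12.41 rad/s².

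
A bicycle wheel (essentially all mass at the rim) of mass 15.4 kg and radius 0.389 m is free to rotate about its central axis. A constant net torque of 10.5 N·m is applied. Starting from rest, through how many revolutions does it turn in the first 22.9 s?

≈ 188 revolutions

I = MR² = (15.4)(0.389)² = 2.330 kg·m².
α = τ/I = 10.5/2.330 = 4.506 rad/s².
θ = ½αt² = ½(4.506)(22.9)² = 1181 rad.
Revolutions = θ/(2π) = 188.0.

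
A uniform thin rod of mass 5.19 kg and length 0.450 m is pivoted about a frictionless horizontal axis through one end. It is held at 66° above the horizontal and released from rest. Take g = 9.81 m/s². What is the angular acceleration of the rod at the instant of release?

α ≈ 13.3 rad/s²

About the pivot, I = (1/3)ML² = (1/3)(5.19)(0.450)² = 0.3503 kg·m².
The weight acts at the center, a distance L/2 = 0.2250 m from the pivot; τ = Mg(L/2) cos 66° = 4.659 N·m.
α = τ/I = 4.659/0.3503 = 13.30 rad/s².
(Equivalently α = (3g/(2L)) cos 66° = 13.30 rad/s².)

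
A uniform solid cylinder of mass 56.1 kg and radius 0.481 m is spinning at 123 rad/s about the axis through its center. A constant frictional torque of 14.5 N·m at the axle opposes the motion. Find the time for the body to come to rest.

t ≈ 55.1 s

I = ½MR² = (1/2)(56.1)(0.481)² = 6.490 kg·m².
The net torque has magnitude 14.5 N·m, opposing ω.
|α| = τ/I = 14.50/6.490 = 2.234 rad/s² (deceleration).
0 = ω₀ − |α|t ⇒ t = ω₀/|α| = 123/2.234 = 55.05 s.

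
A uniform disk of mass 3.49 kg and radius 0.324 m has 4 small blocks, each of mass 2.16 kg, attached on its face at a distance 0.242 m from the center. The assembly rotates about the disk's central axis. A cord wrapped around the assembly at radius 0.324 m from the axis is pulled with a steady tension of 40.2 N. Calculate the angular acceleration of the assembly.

I_disk = ½MR² = ½(3.49)(0.324)² = 0.1832 kg·m².
I_blocks = 4·m·r² = 4(2.16)(0.242)² = 0.5060 kg·m².
Total I = 0.6892 kg·m².
τ = F r = (40.2)(0.324) = 13.02 N·m.
α = τ/I = 13.02/0.6892 = 18.90 rad/s².

α ≈ 18.9 rad/s²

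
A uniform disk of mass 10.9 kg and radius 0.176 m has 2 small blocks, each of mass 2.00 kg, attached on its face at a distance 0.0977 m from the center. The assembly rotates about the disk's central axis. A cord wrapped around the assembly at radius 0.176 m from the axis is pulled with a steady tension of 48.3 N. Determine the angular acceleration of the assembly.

I_disk = ½MR² = ½(10.9)(0.176)² = 0.1688 kg·m².
I_blocks = 2·m·r² = 2(2.00)(0.0977)² = 0.03818 kg·m².
Total I = 0.2070 kg·m².
τ = F r = (48.3)(0.176) = 8.501 N·m.
α = τ/I = 8.501/0.2070 = 41.07 rad/s².

α ≈ 41.1 rad/s²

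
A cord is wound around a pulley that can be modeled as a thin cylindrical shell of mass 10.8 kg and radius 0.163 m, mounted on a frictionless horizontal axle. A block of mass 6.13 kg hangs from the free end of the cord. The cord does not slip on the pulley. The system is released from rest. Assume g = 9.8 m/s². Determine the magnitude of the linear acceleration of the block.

I = MR² = (10.8)(0.163)² = 0.2869 kg·m².
Block: mg − T = ma. Pulley: TR = Iα. No-slip: a = αR, so T = (I/R²)a = 10.80·a.
Then mg = (m + 10.80)a, so a = (6.13)(9.8)/(6.13 + 10.80) = 3.548 m/s².

a ≈ 3.55 m/s²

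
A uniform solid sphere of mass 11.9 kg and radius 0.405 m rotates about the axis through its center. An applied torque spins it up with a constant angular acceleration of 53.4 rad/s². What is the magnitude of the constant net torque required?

I = (2/5)MR² = (2/5)(11.9)(0.405)² = 0.7808 kg·m².
τ = Iα = (0.7808)(53.40) = 41.69 N·m.

τ ≈ 41.7 N·m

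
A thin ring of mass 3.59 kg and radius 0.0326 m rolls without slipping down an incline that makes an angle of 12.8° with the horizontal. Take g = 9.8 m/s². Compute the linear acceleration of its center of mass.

a ≈ 1.09 m/s²

Translation along the incline: Mg sinθ − f = Ma.
Rotation about the center: fR = Iα with I = MR². No-slip gives a = αR, so f = (I/R²)a = M a.
Substituting: Mg sinθ = (1 + 1.000)Ma, so a = g sinθ/(1 + 1.000) = (9.8) sin 12.8° / 2.000 = 1.086 m/s².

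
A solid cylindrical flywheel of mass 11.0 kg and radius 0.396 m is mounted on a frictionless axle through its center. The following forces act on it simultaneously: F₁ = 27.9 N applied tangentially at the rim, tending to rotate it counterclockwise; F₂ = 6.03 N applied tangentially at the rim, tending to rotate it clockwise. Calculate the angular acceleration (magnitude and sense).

α ≈ 10.0 rad/s², counterclockwise

I = ½MR² = (1/2)(11.0)(0.396)² = 0.8625 kg·m².
Taking counterclockwise as positive: τ₁ = +(27.9)(0.396) = +11.05 N·m; τ₂ = −(6.03)(0.396) = −2.388 N·m.
Net torque τ = 8.661 N·m.
α = τ/I = 8.661/0.8625 = 10.04 rad/s².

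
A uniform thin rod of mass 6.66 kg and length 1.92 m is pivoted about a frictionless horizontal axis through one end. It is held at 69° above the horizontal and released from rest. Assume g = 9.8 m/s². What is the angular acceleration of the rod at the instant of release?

About the pivot, I = (1/3)ML² = (1/3)(6.66)(1.92)² = 8.184 kg·m².
The weight acts at the center, a distance L/2 = 0.9600 m from the pivot; τ = Mg(L/2) cos 69° = 22.45 N·m.
α = τ/I = 22.45/8.184 = 2.744 rad/s².
(Equivalently α = (3g/(2L)) cos 69° = 2.744 rad/s².)

α ≈ 2.74 rad/s²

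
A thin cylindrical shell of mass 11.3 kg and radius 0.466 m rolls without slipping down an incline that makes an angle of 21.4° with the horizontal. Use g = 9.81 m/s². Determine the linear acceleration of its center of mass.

Translation along the incline: Mg sinθ − f = Ma.
Rotation about the center: fR = Iα with I = MR². No-slip gives a = αR, so f = (I/R²)a = M a.
Substituting: Mg sinθ = (1 + 1.000)Ma, so a = g sinθ/(1 + 1.000) = (9.81) sin 21.4° / 2.000 = 1.790 m/s².

a ≈ 1.79 m/s²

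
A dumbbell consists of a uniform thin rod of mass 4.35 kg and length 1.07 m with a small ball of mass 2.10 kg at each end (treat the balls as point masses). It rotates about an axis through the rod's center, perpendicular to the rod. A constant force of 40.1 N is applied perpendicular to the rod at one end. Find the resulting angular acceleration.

I_rod = (1/12)ML² = (1/12)(4.35)(1.07)² = 0.4150 kg·m².
I_balls = 2·m·(L/2)² = 2(2.10)(0.5350)² = 1.202 kg·m².
Total I = 1.617 kg·m².
τ = F·(L/2) = (40.1)(0.535) = 21.45 N·m.
α = τ/I = 21.45/1.617 = 13.27 rad/s².

α ≈ 13.3 rad/s²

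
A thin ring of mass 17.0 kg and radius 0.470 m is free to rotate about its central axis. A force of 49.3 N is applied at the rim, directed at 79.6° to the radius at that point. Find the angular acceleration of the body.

I = MR² = (17.0)(0.470)² = 3.755 kg·m².
Only the tangential component produces torque: τ = F R sinθ = (49.3)(0.470) sin 79.6° = 22.79 N·m.
From τ = Iα: α = 22.79/3.755 = 6.069 rad/s².

α ≈ 6.07 rad/s²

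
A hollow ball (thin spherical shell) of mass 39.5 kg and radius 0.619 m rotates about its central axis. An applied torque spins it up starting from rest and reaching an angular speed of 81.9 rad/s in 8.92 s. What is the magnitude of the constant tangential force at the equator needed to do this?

I = (2/3)MR² = (2/3)(39.5)(0.619)² = 10.09 kg·m².
α = Δω/Δt = (81.9 − 0)/8.92 = 9.182 rad/s².
The required torque is τ = Iα = (10.09)(9.182) = 92.64 N·m.
A tangential force at the equator gives τ = FR, so F = τ/R = 92.64/0.619 = 149.7 N.

F ≈ 150 N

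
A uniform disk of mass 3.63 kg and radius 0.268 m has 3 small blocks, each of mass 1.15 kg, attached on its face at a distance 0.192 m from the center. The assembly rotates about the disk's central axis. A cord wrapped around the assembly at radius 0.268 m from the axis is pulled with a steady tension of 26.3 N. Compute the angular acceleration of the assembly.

I_disk = ½MR² = ½(3.63)(0.268)² = 0.1304 kg·m².
I_blocks = 3·m·r² = 3(1.15)(0.192)² = 0.1272 kg·m².
Total I = 0.2575 kg·m².
τ = F r = (26.3)(0.268) = 7.048 N·m.
α = τ/I = 7.048/0.2575 = 27.37 rad/s².

α ≈ 27.4 rad/s²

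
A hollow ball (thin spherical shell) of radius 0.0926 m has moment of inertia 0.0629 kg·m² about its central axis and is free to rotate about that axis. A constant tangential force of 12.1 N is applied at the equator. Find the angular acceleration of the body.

τ = F R = (12.1)(0.0926) = 1.120 N·m.
Newton's second law for rotation, τ = Iα, gives α = τ/I = 1.120/0.06290 = 17.81 rad/s².

α ≈ 17.8 rad/s²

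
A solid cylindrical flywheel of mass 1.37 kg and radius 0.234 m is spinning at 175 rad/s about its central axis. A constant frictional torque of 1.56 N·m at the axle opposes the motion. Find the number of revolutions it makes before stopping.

I = ½MR² = (1/2)(1.37)(0.234)² = 0.03751 kg·m².
The net torque has magnitude 1.56 N·m, opposing ω.
|α| = τ/I = 1.560/0.03751 = 41.59 rad/s² (deceleration).
ω² = ω₀² − 2|α|θ with ω = 0 ⇒ θ = ω₀²/(2|α|) = 368.2 rad = 58.60 rev.

≈ 58.6 revolutions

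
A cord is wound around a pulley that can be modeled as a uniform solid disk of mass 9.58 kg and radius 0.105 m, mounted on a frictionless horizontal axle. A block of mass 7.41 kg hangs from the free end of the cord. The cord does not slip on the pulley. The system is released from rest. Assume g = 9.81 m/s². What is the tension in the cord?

I = ½MR² = (1/2)(9.58)(0.105)² = 0.05281 kg·m².
Block: mg − T = ma. Pulley: TR = Iα. No-slip: a = αR, so T = (I/R²)a = 4.790·a.
Then mg = (m + 4.790)a, so a = (7.41)(9.81)/(7.41 + 4.790) = 5.958 m/s².
T = 4.790·a = 28.54 N.

T ≈ 28.5 N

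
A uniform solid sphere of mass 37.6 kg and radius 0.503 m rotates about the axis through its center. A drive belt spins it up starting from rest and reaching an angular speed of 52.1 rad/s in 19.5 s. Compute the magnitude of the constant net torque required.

τ ≈ 10.2 N·m

I = (2/5)MR² = (2/5)(37.6)(0.503)² = 3.805 kg·m².
α = Δω/Δt = (52.1 − 0)/19.5 = 2.672 rad/s².
τ = Iα = (3.805)(2.672) = 10.17 N·m.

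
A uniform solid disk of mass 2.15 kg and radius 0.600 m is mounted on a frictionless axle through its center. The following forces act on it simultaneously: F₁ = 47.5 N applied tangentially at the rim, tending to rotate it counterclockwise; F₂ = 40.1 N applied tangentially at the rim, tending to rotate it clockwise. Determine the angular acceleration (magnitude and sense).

α ≈ 11.5 rad/s², counterclockwise

I = ½MR² = (1/2)(2.15)(0.600)² = 0.3870 kg·m².
Taking counterclockwise as positive: τ₁ = +(47.5)(0.600) = +28.50 N·m; τ₂ = −(40.1)(0.600) = −24.06 N·m.
Net torque τ = 4.440 N·m.
α = τ/I = 4.440/0.3870 = 11.47 rad/s².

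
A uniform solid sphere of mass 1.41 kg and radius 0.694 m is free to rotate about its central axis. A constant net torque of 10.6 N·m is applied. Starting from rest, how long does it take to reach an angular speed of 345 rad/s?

I = (2/5)MR² = (2/5)(1.41)(0.694)² = 0.2716 kg·m².
α = τ/I = 10.6/0.2716 = 39.02 rad/s².
ω = αt ⇒ t = ω/α = 345/39.02 = 8.841 s.

t ≈ 8.84 s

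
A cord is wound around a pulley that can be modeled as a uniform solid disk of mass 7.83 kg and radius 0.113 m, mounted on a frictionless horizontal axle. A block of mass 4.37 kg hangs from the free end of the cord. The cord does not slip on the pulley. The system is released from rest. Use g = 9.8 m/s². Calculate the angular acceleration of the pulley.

α ≈ 45.7 rad/s²

I = ½MR² = (1/2)(7.83)(0.113)² = 0.04999 kg·m².
Block: mg − T = ma. Pulley: TR = Iα. No-slip: a = αR, so T = (I/R²)a = 3.915·a.
Then mg = (m + 3.915)a, so a = (4.37)(9.8)/(4.37 + 3.915) = 5.169 m/s².
α = a/R = 5.169/0.113 = 45.74 rad/s².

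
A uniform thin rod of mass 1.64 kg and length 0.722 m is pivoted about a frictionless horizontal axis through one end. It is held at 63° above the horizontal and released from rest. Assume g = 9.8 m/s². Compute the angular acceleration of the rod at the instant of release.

α ≈ 9.24 rad/s²

About the pivot, I = (1/3)ML² = (1/3)(1.64)(0.722)² = 0.2850 kg·m².
The weight acts at the center, a distance L/2 = 0.3610 m from the pivot; τ = Mg(L/2) cos 63° = 2.634 N·m.
α = τ/I = 2.634/0.2850 = 9.243 rad/s².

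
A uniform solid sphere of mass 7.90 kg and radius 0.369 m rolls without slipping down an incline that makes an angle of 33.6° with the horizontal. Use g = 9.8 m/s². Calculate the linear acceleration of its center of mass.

a ≈ 3.87 m/s²

Translation along the incline: Mg sinθ − f = Ma.
Rotation about the center: fR = Iα with I = (2/5)MR². No-slip gives a = αR, so f = (I/R²)a = (2/5)M a.
Substituting: Mg sinθ = (1 + 0.4000)Ma, so a = g sinθ/(1 + 0.4000) = (9.8) sin 33.6° / 1.400 = 3.874 m/s².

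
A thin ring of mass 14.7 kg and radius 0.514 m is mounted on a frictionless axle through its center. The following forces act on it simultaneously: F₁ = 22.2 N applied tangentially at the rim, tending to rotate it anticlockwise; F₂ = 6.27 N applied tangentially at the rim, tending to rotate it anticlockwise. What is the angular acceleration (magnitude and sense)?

α ≈ 3.77 rad/s², anticlockwise

I = MR² = (14.7)(0.514)² = 3.884 kg·m².
Taking anticlockwise as positive: τ₁ = +(22.2)(0.514) = +11.41 N·m; τ₂ = +(6.27)(0.514) = +3.223 N·m.
Net torque τ = 14.63 N·m.
α = τ/I = 14.63/3.884 = 3.768 rad/s².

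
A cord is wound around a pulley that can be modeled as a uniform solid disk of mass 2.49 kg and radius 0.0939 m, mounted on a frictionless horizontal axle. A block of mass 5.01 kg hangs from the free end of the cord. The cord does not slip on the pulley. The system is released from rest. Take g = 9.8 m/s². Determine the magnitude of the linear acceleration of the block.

a ≈ 7.85 m/s²

I = ½MR² = (1/2)(2.49)(0.0939)² = 0.01098 kg·m².
Block: mg − T = ma. Pulley: TR = Iα. No-slip: a = αR, so T = (I/R²)a = 1.245·a.
Then mg = (m + 1.245)a, so a = (5.01)(9.8)/(5.01 + 1.245) = 7.849 m/s².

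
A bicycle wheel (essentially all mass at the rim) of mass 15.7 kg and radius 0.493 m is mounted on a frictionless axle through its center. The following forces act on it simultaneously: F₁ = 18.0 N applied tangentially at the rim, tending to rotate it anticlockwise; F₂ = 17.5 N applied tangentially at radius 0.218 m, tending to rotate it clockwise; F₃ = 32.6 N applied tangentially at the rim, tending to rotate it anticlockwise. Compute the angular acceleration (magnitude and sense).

I = MR² = (15.7)(0.493)² = 3.816 kg·m².
Taking anticlockwise as positive: τ₁ = +(18.0)(0.493) = +8.874 N·m; τ₂ = −(17.5)(0.218) = −3.815 N·m; τ₃ = +(32.6)(0.493) = +16.07 N·m.
Net torque τ = 21.13 N·m.
α = τ/I = 21.13/3.816 = 5.538 rad/s².

α ≈ 5.54 rad/s², anticlockwise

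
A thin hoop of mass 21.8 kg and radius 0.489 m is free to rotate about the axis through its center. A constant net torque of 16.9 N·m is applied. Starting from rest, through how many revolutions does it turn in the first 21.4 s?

≈ 118 revolutions

I = MR² = (21.8)(0.489)² = 5.213 kg·m².
α = τ/I = 16.9/5.213 = 3.242 rad/s².
θ = ½αt² = ½(3.242)(21.4)² = 742.4 rad.
Revolutions = θ/(2π) = 118.1.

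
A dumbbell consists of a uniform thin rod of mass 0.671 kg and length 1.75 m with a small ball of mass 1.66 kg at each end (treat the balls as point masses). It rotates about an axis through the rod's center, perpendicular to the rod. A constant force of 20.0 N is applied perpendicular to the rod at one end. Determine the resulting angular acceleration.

I_rod = (1/12)ML² = (1/12)(0.671)(1.75)² = 0.1712 kg·m².
I_balls = 2·m·(L/2)² = 2(1.66)(0.8750)² = 2.542 kg·m².
Total I = 2.713 kg·m².
τ = F·(L/2) = (20.0)(0.875) = 17.50 N·m.
α = τ/I = 17.50/2.713 = 6.450 rad/s².

α ≈ 6.45 rad/s²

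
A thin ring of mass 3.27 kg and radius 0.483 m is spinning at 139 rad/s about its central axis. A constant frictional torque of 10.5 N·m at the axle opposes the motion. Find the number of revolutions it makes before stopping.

I = MR² = (3.27)(0.483)² = 0.7629 kg·m².
The net torque has magnitude 10.5 N·m, opposing ω.
|α| = τ/I = 10.50/0.7629 = 13.76 rad/s² (deceleration).
ω² = ω₀² − 2|α|θ with ω = 0 ⇒ θ = ω₀²/(2|α|) = 701.9 rad = 111.7 rev.

≈ 112 revolutions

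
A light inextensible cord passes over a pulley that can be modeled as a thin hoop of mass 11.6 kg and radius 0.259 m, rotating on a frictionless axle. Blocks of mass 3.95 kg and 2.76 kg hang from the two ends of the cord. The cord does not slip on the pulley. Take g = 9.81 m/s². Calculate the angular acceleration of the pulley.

I = MR² = (11.6)(0.259)² = 0.7781 kg·m².
Heavier block: m₁g − T₁ = m₁a. Lighter block: T₂ − m₂g = m₂a.
Pulley: (T₁ − T₂)R = Iα = I(a/R), so T₁ − T₂ = (I/R²)a = 1·M_p a = 11.60·a.
Adding the three: (m₁ − m₂)g = (m₁ + m₂ + 11.60)a, so a = (3.95 − 2.76)(9.81)/(3.95 + 2.76 + 11.60) = 0.6376 m/s².
α = a/R = 0.6376/0.259 = 2.462 rad/s².

α ≈ 2.46 rad/s²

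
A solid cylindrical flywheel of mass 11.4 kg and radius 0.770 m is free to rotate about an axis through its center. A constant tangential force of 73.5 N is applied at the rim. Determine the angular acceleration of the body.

I = ½MR² = (1/2)(11.4)(0.770)² = 3.380 kg·m².
τ = F R = (73.5)(0.770) = 56.59 N·m.
From τ = Iα: α = 56.59/3.380 = 16.75 rad/s².

α ≈ 16.7 rad/s²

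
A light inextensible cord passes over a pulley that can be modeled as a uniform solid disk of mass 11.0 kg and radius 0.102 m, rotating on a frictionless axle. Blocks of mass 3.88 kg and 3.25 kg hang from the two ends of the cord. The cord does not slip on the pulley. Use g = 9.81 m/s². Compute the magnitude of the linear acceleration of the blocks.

a ≈ 0.489 m/s²

I = ½MR² = (1/2)(11.0)(0.102)² = 0.05722 kg·m².
Heavier block: m₁g − T₁ = m₁a. Lighter block: T₂ − m₂g = m₂a.
Pulley: (T₁ − T₂)R = Iα = I(a/R), so T₁ − T₂ = (I/R²)a = (1/2)M_p a = 5.500·a.
Adding the three: (m₁ − m₂)g = (m₁ + m₂ + 5.500)a, so a = (3.88 − 3.25)(9.81)/(3.88 + 3.25 + 5.500) = 0.4893 m/s².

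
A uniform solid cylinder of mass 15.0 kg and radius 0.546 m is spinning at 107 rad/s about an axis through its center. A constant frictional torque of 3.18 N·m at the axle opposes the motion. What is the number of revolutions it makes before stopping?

I = ½MR² = (1/2)(15.0)(0.546)² = 2.236 kg·m².
The net torque has magnitude 3.18 N·m, opposing ω.
|α| = τ/I = 3.180/2.236 = 1.422 rad/s² (deceleration).
ω² = ω₀² − 2|α|θ with ω = 0 ⇒ θ = ω₀²/(2|α|) = 4025 rad = 640.6 rev.

≈ 641 revolutions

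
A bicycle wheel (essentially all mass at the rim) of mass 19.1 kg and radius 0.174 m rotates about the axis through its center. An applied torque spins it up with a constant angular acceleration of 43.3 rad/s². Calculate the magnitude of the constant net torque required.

τ ≈ 25.0 N·m

I = MR² = (19.1)(0.174)² = 0.5783 kg·m².
τ = Iα = (0.5783)(43.30) = 25.04 N·m.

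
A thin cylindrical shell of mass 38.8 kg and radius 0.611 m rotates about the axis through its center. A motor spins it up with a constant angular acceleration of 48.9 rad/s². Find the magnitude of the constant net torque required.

τ ≈ 708 N·m

I = MR² = (38.8)(0.611)² = 14.48 kg·m².
τ = Iα = (14.48)(48.90) = 708.3 N·m.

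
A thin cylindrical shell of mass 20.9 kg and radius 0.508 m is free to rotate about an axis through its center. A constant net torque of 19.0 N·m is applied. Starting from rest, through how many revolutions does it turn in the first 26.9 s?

≈ 203 revolutions

I = MR² = (20.9)(0.508)² = 5.394 kg·m².
α = τ/I = 19.0/5.394 = 3.523 rad/s².
θ = ½αt² = ½(3.523)(26.9)² = 1275 rad.
Revolutions = θ/(2π) = 202.8.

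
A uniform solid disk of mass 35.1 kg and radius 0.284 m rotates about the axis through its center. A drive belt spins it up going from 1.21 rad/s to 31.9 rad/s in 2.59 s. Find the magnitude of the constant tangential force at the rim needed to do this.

F ≈ 59.1 N

I = ½MR² = (1/2)(35.1)(0.284)² = 1.416 kg·m².
α = Δω/Δt = (31.9 − 1.21)/2.59 = 11.85 rad/s².
The required torque is τ = Iα = (1.416)(11.85) = 16.77 N·m.
A tangential force at the rim gives τ = FR, so F = τ/R = 16.77/0.284 = 59.06 N.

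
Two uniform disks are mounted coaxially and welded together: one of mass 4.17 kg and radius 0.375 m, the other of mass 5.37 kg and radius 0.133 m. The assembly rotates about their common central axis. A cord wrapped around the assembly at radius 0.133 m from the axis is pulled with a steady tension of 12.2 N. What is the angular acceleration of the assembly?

I = ½M₁R₁² + ½M₂R₂² = ½(4.17)(0.375)² + ½(5.37)(0.133)² = 0.3407 kg·m².
τ = F r = (12.2)(0.133) = 1.623 N·m.
α = τ/I = 1.623/0.3407 = 4.763 rad/s².

α ≈ 4.76 rad/s²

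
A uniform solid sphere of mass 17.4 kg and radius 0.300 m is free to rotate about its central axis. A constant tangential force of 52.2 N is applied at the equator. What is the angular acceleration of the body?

I = (2/5)MR² = (2/5)(17.4)(0.300)² = 0.6264 kg·m².
τ = F R = (52.2)(0.300) = 15.66 N·m.
From τ = Iα: α = 15.66/0.6264 = 25.00 rad/s².

α ≈ 25.0 rad/s²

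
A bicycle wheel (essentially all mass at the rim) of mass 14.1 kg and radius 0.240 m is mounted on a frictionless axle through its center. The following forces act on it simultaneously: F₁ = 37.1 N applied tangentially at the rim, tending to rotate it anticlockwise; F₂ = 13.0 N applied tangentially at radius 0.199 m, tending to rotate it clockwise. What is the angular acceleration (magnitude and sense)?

α ≈ 7.78 rad/s², anticlockwise

I = MR² = (14.1)(0.240)² = 0.8122 kg·m².
Taking anticlockwise as positive: τ₁ = +(37.1)(0.240) = +8.904 N·m; τ₂ = −(13.0)(0.199) = −2.587 N·m.
Net torque τ = 6.317 N·m.
α = τ/I = 6.317/0.8122 = 7.778 rad/s².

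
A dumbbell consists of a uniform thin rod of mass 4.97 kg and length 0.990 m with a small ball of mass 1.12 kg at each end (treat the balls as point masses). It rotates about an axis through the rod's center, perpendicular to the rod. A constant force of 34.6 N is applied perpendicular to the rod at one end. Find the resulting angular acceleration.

I_rod = (1/12)ML² = (1/12)(4.97)(0.990)² = 0.4059 kg·m².
I_balls = 2·m·(L/2)² = 2(1.12)(0.4950)² = 0.5489 kg·m².
Total I = 0.9548 kg·m².
τ = F·(L/2) = (34.6)(0.495) = 17.13 N·m.
α = τ/I = 17.13/0.9548 = 17.94 rad/s².

α ≈ 17.9 rad/s²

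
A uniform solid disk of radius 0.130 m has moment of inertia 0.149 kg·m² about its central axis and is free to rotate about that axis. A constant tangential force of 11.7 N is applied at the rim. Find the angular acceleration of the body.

τ = F R = (11.7)(0.130) = 1.521 N·m.
Newton's second law for rotation, τ = Iα, gives α = τ/I = 1.521/0.1490 = 10.21 rad/s².

α ≈ 10.2 rad/s²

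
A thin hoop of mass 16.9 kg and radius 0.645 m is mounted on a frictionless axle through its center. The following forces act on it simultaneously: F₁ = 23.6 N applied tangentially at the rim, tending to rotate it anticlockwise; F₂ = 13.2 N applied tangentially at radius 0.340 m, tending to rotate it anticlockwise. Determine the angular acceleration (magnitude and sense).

I = MR² = (16.9)(0.645)² = 7.031 kg·m².
Taking anticlockwise as positive: τ₁ = +(23.6)(0.645) = +15.22 N·m; τ₂ = +(13.2)(0.340) = +4.488 N·m.
Net torque τ = 19.71 N·m.
α = τ/I = 19.71/7.031 = 2.803 rad/s².

α ≈ 2.80 rad/s², anticlockwise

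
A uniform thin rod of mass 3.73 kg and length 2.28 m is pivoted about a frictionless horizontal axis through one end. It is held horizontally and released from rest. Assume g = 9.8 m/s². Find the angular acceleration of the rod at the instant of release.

α ≈ 6.45 rad/s²

About the pivot, I = (1/3)ML² = (1/3)(3.73)(2.28)² = 6.463 kg·m².
The weight acts at the center, a distance L/2 = 1.140 m from the pivot; τ = Mg(L/2) = 41.67 N·m.
α = τ/I = 41.67/6.463 = 6.447 rad/s².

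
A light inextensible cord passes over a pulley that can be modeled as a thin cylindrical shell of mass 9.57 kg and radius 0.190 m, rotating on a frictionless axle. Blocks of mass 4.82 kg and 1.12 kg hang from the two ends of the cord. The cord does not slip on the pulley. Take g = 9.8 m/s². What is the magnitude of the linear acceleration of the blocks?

a ≈ 2.34 m/s²

I = MR² = (9.57)(0.190)² = 0.3455 kg·m².
Heavier block: m₁g − T₁ = m₁a. Lighter block: T₂ − m₂g = m₂a.
Pulley: (T₁ − T₂)R = Iα = I(a/R), so T₁ − T₂ = (I/R²)a = 1·M_p a = 9.570·a.
Adding the three: (m₁ − m₂)g = (m₁ + m₂ + 9.570)a, so a = (4.82 − 1.12)(9.8)/(4.82 + 1.12 + 9.570) = 2.338 m/s².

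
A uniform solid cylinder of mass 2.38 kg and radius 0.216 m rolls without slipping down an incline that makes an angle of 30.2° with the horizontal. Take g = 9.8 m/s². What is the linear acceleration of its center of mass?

Translation along the incline: Mg sinθ − f = Ma.
Rotation about the center: fR = Iα with I = ½MR². No-slip gives a = αR, so f = (I/R²)a = (1/2)M a.
Substituting: Mg sinθ = (1 + 0.5000)Ma, so a = g sinθ/(1 + 0.5000) = (9.8) sin 30.2° / 1.500 = 3.286 m/s².

a ≈ 3.29 m/s²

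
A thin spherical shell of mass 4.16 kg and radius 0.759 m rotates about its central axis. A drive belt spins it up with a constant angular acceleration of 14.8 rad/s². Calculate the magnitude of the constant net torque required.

τ ≈ 23.6 N·m

I = (2/3)MR² = (2/3)(4.16)(0.759)² = 1.598 kg·m².
τ = Iα = (1.598)(14.80) = 23.65 N·m.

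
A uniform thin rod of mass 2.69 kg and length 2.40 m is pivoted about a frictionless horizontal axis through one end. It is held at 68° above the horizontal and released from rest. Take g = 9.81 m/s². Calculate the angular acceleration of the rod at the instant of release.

About the pivot, I = (1/3)ML² = (1/3)(2.69)(2.40)² = 5.165 kg·m².
The weight acts at the center, a distance L/2 = 1.200 m from the pivot; τ = Mg(L/2) cos 68° = 11.86 N·m.
α = τ/I = 11.86/5.165 = 2.297 rad/s².

α ≈ 2.30 rad/s²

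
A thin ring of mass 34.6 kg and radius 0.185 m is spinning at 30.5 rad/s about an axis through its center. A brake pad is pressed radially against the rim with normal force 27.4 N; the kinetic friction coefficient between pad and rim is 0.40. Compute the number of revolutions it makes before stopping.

≈ 43.2 revolutions

I = MR² = (34.6)(0.185)² = 1.184 kg·m².
Friction force f = μN = (0.40)(27.4) = 10.96 N at the rim; torque magnitude τ = fR = 2.028 N·m, opposing ω.
|α| = τ/I = 2.028/1.184 = 1.712 rad/s² (deceleration).
ω² = ω₀² − 2|α|θ with ω = 0 ⇒ θ = ω₀²/(2|α|) = 271.6 rad = 43.23 rev.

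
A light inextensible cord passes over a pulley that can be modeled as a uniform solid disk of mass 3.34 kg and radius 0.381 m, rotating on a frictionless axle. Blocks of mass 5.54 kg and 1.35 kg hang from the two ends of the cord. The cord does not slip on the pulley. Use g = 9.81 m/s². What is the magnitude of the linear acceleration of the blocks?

I = ½MR² = (1/2)(3.34)(0.381)² = 0.2424 kg·m².
Heavier block: m₁g − T₁ = m₁a. Lighter block: T₂ − m₂g = m₂a.
Pulley: (T₁ − T₂)R = Iα = I(a/R), so T₁ − T₂ = (I/R²)a = (1/2)M_p a = 1.670·a.
Adding the three: (m₁ − m₂)g = (m₁ + m₂ + 1.670)a, so a = (5.54 − 1.35)(9.81)/(5.54 + 1.35 + 1.670) = 4.802 m/s².

a ≈ 4.80 m/s²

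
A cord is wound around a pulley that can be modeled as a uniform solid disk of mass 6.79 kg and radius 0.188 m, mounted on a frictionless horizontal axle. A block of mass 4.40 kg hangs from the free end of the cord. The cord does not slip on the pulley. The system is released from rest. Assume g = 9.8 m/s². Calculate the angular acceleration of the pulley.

α ≈ 29.4 rad/s²

I = ½MR² = (1/2)(6.79)(0.188)² = 0.1200 kg·m².
Block: mg − T = ma. Pulley: TR = Iα. No-slip: a = αR, so T = (I/R²)a = 3.395·a.
Then mg = (m + 3.395)a, so a = (4.40)(9.8)/(4.40 + 3.395) = 5.532 m/s².
α = a/R = 5.532/0.188 = 29.42 rad/s².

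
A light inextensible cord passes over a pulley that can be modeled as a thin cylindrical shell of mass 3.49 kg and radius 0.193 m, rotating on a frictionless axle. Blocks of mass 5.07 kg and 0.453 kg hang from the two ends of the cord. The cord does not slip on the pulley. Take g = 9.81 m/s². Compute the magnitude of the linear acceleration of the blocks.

I = MR² = (3.49)(0.193)² = 0.1300 kg·m².
Heavier block: m₁g − T₁ = m₁a. Lighter block: T₂ − m₂g = m₂a.
Pulley: (T₁ − T₂)R = Iα = I(a/R), so T₁ − T₂ = (I/R²)a = 1·M_p a = 3.490·a.
Adding the three: (m₁ − m₂)g = (m₁ + m₂ + 3.490)a, so a = (5.07 − 0.453)(9.81)/(5.07 + 0.453 + 3.490) = 5.025 m/s².

a ≈ 5.03 m/s²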